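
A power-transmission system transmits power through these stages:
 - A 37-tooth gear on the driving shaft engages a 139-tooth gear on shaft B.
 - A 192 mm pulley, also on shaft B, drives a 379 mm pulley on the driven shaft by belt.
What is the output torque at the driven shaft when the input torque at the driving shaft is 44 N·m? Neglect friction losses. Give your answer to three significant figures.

326 N·m

Gear mesh: ratio = 139/37 = 3.7568; torque at shaft B = 44 × 3.7568 = 165.3 N·m.
Belt: ratio = 379/192 = 1.974; torque at the driven shaft = 165.3 × 1.974 = 326.29 N·m.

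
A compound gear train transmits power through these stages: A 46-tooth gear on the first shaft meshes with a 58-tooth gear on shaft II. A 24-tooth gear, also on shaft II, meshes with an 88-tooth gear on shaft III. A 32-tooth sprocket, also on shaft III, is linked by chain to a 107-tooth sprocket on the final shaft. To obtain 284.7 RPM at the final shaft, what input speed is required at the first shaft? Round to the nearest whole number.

4401 RPM

Overall ratio R = 1.2609 × 3.6667 × 3.3438 = 15.459.
Required input speed = output speed × R = 284.7 × 15.459 = 4401.1 RPM.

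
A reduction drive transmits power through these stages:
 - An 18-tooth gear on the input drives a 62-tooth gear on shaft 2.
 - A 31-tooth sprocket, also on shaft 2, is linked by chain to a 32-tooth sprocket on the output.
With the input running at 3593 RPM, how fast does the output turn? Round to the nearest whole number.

1011 RPM

gear mesh 62/18 = 3.4444 → 3593/3.4444 = 1043.1 RPM
chain 32/31 = 1.0323 → 1043.1/1.0323 = 1010.5 RPM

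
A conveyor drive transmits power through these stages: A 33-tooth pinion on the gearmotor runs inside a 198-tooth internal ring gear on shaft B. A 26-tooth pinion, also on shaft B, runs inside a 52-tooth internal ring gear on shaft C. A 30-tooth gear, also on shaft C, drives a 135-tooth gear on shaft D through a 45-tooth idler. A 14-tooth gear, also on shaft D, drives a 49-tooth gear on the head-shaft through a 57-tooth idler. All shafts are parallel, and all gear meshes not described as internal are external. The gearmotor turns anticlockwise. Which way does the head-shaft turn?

anticlockwise

the gearmotor → shaft B: internal mesh, same direction → CCW.
shaft B → shaft C: internal mesh, same direction → CCW.
shaft C → shaft D: driver → idler → driven is 2 external meshes, 2 reversals → CCW.
shaft D → the head-shaft: driver → idler → driven is 2 external meshes, 2 reversals → CCW.
4 reversals in total — an even number — so the head-shaft turns the same way as the gearmotor.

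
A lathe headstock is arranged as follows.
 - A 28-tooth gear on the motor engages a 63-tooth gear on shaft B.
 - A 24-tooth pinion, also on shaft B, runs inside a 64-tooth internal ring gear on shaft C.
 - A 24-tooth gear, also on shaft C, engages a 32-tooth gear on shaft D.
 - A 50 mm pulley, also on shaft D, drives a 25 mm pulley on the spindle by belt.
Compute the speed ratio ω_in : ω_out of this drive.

4

Each stage contributes driven/driver: gear mesh 63/28 = 2.25, internal gear 64/24 = 2.6667, gear mesh 32/24 = 1.3333, belt 25/50 = 0.5.
Overall: 2.25 × 2.6667 × 1.3333 × 0.5 = 4.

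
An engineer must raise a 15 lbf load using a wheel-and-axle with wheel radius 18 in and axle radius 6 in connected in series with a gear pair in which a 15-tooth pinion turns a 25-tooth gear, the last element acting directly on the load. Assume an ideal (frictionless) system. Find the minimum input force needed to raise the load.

3 lbf

Wheel-and-axle MA = R/r = 18/6 = 3.
Gear pair MA = 25/15 = 1.6667.
Combined ideal MA = 3 × 1.6667 = 5.
Effort = load / MA = 15 / 5 = 3 lbf.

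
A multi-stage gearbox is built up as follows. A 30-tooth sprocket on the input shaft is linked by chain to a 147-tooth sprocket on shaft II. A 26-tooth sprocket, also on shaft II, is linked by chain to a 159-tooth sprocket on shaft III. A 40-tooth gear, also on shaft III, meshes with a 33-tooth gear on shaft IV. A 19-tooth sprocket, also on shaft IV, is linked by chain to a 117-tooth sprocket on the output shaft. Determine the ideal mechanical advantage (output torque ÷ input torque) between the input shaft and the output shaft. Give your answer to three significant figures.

152

Each stage contributes driven/driver: chain 147/30 = 4.9, chain 159/26 = 6.1154, gear mesh 33/40 = 0.825, chain 117/19 = 6.1579.
Overall: 4.9 × 6.1154 × 0.825 × 6.1579 = 152.23.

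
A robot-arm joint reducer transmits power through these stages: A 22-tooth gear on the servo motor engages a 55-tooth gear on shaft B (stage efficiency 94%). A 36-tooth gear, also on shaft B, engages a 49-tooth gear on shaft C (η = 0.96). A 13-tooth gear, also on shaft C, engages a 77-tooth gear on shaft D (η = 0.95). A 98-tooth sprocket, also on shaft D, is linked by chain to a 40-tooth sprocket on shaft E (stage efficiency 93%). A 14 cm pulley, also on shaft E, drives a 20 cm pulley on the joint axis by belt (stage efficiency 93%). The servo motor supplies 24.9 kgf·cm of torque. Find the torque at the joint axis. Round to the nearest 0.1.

217.0 kgf·cm

Gear mesh: ratio = 55/22 = 2.5; torque at shaft B = 24.9 × 2.5 × 0.94 = 58.515 kgf·cm.
Gear mesh: ratio = 49/36 = 1.3611; torque at shaft C = 58.515 × 1.3611 × 0.96 = 76.46 kgf·cm.
Gear mesh: ratio = 77/13 = 5.9231; torque at shaft D = 76.46 × 5.9231 × 0.95 = 430.23 kgf·cm.
Chain: ratio = 40/98 = 0.40816; torque at shaft E = 430.23 × 0.40816 × 0.93 = 163.31 kgf·cm.
Belt: ratio = 20/14 = 1.4286; torque at the joint axis = 163.31 × 1.4286 × 0.93 = 216.97 kgf·cm.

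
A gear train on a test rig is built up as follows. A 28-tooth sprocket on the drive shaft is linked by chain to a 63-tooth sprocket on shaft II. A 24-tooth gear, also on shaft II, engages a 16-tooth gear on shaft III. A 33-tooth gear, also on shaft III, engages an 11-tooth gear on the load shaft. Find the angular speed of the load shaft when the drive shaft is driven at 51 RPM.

chain 63/28 = 2.25 → 51/2.25 = 22.667 RPM
gear mesh 16/24 = 0.66667 → 22.667/0.66667 = 34 RPM
gear mesh 11/33 = 0.33333 → 34/0.33333 = 102 RPM

102 RPM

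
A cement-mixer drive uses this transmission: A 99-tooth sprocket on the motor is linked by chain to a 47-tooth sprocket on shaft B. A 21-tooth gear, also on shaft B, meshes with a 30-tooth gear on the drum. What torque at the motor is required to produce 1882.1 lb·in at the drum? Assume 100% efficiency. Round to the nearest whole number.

2775 lb·in

Overall ratio R = 0.47475 × 1.4286 = 0.67821.
Input torque = output torque / R = 1882.1 / 0.67821 = 2775.1 lb·in.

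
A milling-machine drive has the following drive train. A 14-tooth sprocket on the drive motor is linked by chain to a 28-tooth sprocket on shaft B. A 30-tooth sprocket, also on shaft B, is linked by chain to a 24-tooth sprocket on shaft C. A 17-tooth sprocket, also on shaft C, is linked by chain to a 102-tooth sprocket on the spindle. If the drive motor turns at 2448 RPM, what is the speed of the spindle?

the drive motor → shaft B (chain, 28/14): 2448 ÷ 2 = 1224 RPM
shaft B → shaft C (chain, 24/30): 1224 ÷ 0.8 = 1530 RPM
shaft C → the spindle (chain, 102/17): 1530 ÷ 6 = 255 RPM

255 RPM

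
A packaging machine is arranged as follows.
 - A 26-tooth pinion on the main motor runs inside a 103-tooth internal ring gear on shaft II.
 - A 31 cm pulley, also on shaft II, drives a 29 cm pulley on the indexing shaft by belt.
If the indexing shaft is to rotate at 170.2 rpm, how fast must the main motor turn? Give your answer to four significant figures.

630.8 rpm

Overall ratio R = 3.9615 × 0.93548 = 3.706.
Required input speed = output speed × R = 170.2 × 3.706 = 630.75 rpm.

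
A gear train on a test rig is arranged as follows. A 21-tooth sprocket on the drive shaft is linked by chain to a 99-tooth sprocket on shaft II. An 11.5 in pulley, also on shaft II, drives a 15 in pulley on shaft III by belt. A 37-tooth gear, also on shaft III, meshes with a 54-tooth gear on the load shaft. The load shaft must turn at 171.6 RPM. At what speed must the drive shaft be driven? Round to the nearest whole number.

Overall ratio R = 4.7143 × 1.3043 × 1.4595 = 8.9743.
Required input speed = output speed × R = 171.6 × 8.9743 = 1540 RPM.

1540 RPM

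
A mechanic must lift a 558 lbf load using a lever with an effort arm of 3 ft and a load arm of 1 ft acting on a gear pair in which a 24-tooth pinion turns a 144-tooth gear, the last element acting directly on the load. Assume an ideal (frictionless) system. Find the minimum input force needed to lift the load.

Lever MA = effort arm / load arm = 3/1 = 3.
Gear pair MA = 144/24 = 6.
Combined ideal MA = 3 × 6 = 18.
Effort = load / MA = 558 / 18 = 31 lbf.

31 lbf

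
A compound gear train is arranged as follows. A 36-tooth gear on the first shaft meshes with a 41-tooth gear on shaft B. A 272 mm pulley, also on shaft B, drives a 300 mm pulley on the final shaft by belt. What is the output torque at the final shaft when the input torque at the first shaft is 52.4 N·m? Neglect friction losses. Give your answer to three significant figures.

gear mesh 41/36 = 1.1389 → τ = 52.4·1.1389 = 59.678 N·m
belt 300/272 = 1.1029 → τ = 59.678·1.1029 = 65.821 N·m

65.8 N·m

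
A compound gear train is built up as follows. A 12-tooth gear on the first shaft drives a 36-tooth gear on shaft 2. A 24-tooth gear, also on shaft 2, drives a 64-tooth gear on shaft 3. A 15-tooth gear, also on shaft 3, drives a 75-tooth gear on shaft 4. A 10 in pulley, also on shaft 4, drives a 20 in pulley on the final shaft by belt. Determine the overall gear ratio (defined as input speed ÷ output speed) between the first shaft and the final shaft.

80

Each stage contributes driven/driver: gear mesh 36/12 = 3, gear mesh 64/24 = 2.6667, gear mesh 75/15 = 5, belt 20/10 = 2.
Overall: 3 × 2.6667 × 5 × 2 = 80.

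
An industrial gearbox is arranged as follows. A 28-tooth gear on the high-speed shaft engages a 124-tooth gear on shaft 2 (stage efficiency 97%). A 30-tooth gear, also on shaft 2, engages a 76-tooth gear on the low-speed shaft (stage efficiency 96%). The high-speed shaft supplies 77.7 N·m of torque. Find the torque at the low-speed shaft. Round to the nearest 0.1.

811.7 N·m

After the gear mesh (124/28): 77.7 × 4.4286 × 0.97 = 333.78 N·m
After the gear mesh (76/30): 333.78 × 2.5333 × 0.96 = 811.75 N·m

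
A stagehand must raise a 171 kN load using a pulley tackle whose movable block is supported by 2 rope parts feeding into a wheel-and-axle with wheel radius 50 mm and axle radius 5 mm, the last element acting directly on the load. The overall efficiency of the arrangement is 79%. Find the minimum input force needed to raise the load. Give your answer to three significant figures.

Block-and-tackle MA = number of supporting rope parts = 2.
Wheel-and-axle MA = R/r = 50/5 = 10.
Combined ideal MA = 2 × 10 = 20.
Actual MA = 20 × 0.79 = 15.8.
Effort = load / actual MA = 171 / 15.8 = 10.823 kN.

10.8 kN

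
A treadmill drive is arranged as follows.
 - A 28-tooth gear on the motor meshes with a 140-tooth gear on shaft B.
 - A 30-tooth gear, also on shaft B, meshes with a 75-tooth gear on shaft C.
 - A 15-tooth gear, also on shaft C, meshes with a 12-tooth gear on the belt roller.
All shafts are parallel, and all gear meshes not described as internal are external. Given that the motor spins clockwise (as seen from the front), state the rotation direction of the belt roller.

the motor → shaft B: external mesh, 1 reversal → CCW.
shaft B → shaft C: external mesh, 1 reversal → CW.
shaft C → the belt roller: external mesh, 1 reversal → CCW.
3 reversals in total — an odd number — so the belt roller turns opposite to the motor.

counterclockwise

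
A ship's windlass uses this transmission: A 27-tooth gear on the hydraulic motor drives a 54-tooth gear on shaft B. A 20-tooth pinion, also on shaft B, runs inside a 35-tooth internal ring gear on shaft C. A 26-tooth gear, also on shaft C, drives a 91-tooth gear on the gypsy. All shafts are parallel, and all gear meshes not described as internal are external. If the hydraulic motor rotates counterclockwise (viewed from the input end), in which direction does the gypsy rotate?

counterclockwise

the hydraulic motor → shaft B: external mesh, 1 reversal → CW.
shaft B → shaft C: internal mesh, same direction → CW.
shaft C → the gypsy: external mesh, 1 reversal → CCW.
2 reversals in total — an even number — so the gypsy turns the same way as the hydraulic motor.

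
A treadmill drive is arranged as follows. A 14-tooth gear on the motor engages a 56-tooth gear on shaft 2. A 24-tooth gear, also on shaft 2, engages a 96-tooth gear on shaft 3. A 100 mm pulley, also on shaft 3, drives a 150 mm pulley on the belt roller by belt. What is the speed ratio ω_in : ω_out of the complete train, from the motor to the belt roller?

Each stage contributes driven/driver: gear mesh 56/14 = 4, gear mesh 96/24 = 4, belt 150/100 = 1.5.
Overall: 4 × 4 × 1.5 = 24.

24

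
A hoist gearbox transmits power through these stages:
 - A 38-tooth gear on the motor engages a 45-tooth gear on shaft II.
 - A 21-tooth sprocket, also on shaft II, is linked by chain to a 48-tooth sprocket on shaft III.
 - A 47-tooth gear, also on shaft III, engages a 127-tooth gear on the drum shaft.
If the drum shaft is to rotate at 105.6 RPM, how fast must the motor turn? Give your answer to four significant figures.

772.4 RPM

Overall ratio R = 1.1842 × 2.2857 × 2.7021 = 7.314.
Required input speed = output speed × R = 105.6 × 7.314 = 772.36 RPM.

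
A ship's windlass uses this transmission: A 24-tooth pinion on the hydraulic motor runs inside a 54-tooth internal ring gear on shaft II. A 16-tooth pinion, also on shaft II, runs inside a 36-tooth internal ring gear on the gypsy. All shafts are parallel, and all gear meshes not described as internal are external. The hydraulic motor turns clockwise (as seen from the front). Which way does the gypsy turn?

clockwise

the hydraulic motor → shaft II: internal mesh, same direction → CW.
shaft II → the gypsy: internal mesh, same direction → CW.
0 reversals in total — an even number — so the gypsy turns the same way as the hydraulic motor.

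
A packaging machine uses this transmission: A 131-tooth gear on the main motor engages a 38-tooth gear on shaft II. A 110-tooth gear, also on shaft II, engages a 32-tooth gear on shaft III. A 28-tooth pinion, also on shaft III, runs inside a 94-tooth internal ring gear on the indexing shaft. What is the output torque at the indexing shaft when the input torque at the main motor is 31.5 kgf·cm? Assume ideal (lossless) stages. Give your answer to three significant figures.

After the gear mesh (38/131): 31.5 × 0.29008 = 9.1374 kgf·cm
After the gear mesh (32/110): 9.1374 × 0.29091 = 2.6582 kgf·cm
After the internal gear (94/28): 2.6582 × 3.3571 = 8.9238 kgf·cm

8.92 kgf·cm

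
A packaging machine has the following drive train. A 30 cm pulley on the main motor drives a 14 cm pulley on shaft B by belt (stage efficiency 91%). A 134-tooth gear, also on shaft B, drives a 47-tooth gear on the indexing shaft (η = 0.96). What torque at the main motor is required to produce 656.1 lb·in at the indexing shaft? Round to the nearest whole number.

4588 lb·in

Overall ratio R = 0.46667 × 0.35075 = 0.16368; overall efficiency η = 0.91 × 0.96 = 0.8736.
Input torque = output torque / (R × η) = 656.1 / (0.16368 × 0.8736) = 4588.4 lb·in.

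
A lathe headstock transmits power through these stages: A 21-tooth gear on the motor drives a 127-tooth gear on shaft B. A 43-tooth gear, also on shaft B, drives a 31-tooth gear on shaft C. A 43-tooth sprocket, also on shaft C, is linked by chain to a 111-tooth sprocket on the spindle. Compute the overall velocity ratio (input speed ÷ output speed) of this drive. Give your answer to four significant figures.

Each stage contributes driven/driver: gear mesh 127/21 = 6.0476, gear mesh 31/43 = 0.72093, chain 111/43 = 2.5814.
Overall: 6.0476 × 0.72093 × 2.5814 = 11.255.

11.25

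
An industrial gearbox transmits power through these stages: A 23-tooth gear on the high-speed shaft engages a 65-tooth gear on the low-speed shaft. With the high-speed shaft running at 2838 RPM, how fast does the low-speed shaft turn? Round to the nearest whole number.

1004 RPM

the high-speed shaft → the low-speed shaft (gear mesh, 65/23): 2838 ÷ 2.8261 = 1004.2 RPM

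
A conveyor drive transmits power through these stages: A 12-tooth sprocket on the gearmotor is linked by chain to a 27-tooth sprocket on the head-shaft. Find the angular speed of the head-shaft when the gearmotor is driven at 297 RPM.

chain 27/12 = 2.25 → 297/2.25 = 132 RPM

132 RPM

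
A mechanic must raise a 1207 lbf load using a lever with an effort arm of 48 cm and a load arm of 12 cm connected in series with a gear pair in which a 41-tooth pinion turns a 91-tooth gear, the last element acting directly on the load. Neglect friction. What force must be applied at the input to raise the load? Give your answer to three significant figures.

136 lbf

Lever MA = effort arm / load arm = 48/12 = 4.
Gear pair MA = 91/41 = 2.2195.
Combined ideal MA = 4 × 2.2195 = 8.878.
Effort = load / MA = 1207 / 8.878 = 135.95 lbf.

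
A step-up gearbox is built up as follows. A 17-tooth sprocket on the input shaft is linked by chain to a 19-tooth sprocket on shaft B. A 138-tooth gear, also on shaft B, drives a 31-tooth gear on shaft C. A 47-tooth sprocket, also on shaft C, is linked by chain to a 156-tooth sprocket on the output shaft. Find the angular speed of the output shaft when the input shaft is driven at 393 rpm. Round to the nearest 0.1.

Chain: ratio = 19/17 = 1.1176, so shaft B turns at 393 / 1.1176 = 351.63 rpm.
Gear mesh: ratio = 31/138 = 0.22464, so shaft C turns at 351.63 / 0.22464 = 1565.3 rpm.
Chain: ratio = 156/47 = 3.3191, so the output shaft turns at 1565.3 / 3.3191 = 471.61 rpm.

471.6 rpm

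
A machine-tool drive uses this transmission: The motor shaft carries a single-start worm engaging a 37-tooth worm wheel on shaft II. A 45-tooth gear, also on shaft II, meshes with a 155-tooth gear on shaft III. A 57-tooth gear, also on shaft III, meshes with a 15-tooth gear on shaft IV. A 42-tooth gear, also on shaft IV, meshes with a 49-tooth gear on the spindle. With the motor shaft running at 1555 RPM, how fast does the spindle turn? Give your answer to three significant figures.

Worm: ratio = 37/1 = 37, so shaft II turns at 1555 / 37 = 42.027 RPM.
Gear mesh: ratio = 155/45 = 3.4444, so shaft III turns at 42.027 / 3.4444 = 12.201 RPM.
Gear mesh: ratio = 15/57 = 0.26316, so shaft IV turns at 12.201 / 0.26316 = 46.365 RPM.
Gear mesh: ratio = 49/42 = 1.1667, so the spindle turns at 46.365 / 1.1667 = 39.742 RPM.

39.7 RPM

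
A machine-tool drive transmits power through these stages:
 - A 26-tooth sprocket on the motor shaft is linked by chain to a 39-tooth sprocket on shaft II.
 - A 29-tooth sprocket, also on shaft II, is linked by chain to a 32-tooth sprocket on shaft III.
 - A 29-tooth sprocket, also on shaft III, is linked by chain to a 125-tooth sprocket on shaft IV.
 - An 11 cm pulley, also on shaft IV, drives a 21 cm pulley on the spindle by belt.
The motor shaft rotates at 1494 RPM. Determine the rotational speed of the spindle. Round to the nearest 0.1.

109.7 RPM

chain 39/26 = 1.5 → 1494/1.5 = 996 RPM
chain 32/29 = 1.1034 → 996/1.1034 = 902.62 RPM
chain 125/29 = 4.3103 → 902.62/4.3103 = 209.41 RPM
belt 21/11 = 1.9091 → 209.41/1.9091 = 109.69 RPM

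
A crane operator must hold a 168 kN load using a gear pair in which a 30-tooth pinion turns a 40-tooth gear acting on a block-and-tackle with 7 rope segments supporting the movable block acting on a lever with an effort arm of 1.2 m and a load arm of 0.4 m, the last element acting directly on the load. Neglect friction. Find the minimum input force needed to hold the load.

6 kN

Gear pair MA = 40/30 = 1.3333.
Block-and-tackle MA = number of supporting rope parts = 7.
Lever MA = effort arm / load arm = 1.2/0.4 = 3.
Combined ideal MA = 1.3333 × 7 × 3 = 28.
Effort = load / MA = 168 / 28 = 6 kN.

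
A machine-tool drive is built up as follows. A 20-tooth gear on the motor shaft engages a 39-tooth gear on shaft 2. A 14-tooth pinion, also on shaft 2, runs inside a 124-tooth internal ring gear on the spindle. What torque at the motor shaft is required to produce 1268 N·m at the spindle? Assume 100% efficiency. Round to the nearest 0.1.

73.4 N·m

Overall ratio R = 1.95 × 8.8571 = 17.271.
Input torque = output torque / R = 1268 / 17.271 = 73.416 N·m.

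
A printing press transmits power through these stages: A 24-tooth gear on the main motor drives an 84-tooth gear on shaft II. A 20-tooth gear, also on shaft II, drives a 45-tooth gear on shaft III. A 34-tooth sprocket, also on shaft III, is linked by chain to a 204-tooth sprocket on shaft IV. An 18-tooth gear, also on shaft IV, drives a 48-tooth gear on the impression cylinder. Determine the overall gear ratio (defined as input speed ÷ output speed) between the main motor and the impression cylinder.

126

Each stage contributes driven/driver: gear mesh 84/24 = 3.5, gear mesh 45/20 = 2.25, chain 204/34 = 6, gear mesh 48/18 = 2.6667.
Overall: 3.5 × 2.25 × 6 × 2.6667 = 126.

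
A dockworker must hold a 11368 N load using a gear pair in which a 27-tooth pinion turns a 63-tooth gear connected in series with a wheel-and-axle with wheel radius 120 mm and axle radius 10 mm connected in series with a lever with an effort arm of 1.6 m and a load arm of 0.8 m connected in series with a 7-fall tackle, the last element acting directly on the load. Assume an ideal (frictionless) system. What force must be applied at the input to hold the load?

29 N

Gear pair MA = 63/27 = 2.3333.
Wheel-and-axle MA = R/r = 120/10 = 12.
Lever MA = effort arm / load arm = 1.6/0.8 = 2.
Block-and-tackle MA = number of supporting rope parts = 7.
Combined ideal MA = 2.3333 × 12 × 2 × 7 = 392.
Effort = load / MA = 11368 / 392 = 29 N.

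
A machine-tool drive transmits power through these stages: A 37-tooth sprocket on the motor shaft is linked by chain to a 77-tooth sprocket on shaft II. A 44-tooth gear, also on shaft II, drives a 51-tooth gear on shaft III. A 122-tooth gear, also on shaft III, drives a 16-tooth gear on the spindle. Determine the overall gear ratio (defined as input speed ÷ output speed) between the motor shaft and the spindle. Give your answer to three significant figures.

Each stage contributes driven/driver: chain 77/37 = 2.0811, gear mesh 51/44 = 1.1591, gear mesh 16/122 = 0.13115.
Overall: 2.0811 × 1.1591 × 0.13115 = 0.31635.

0.316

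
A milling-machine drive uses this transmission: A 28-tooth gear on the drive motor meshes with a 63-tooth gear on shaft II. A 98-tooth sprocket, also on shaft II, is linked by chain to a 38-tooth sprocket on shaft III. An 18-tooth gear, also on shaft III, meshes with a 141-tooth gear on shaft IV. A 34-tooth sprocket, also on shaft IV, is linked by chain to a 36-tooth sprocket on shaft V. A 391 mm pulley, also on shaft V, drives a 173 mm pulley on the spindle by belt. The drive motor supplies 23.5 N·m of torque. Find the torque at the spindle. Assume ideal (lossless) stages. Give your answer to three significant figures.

Gear mesh: ratio = 63/28 = 2.25; torque at shaft II = 23.5 × 2.25 = 52.875 N·m.
Chain: ratio = 38/98 = 0.38776; torque at shaft III = 52.875 × 0.38776 = 20.503 N·m.
Gear mesh: ratio = 141/18 = 7.8333; torque at shaft IV = 20.503 × 7.8333 = 160.6 N·m.
Chain: ratio = 36/34 = 1.0588; torque at shaft V = 160.6 × 1.0588 = 170.05 N·m.
Belt: ratio = 173/391 = 0.44246; torque at the spindle = 170.05 × 0.44246 = 75.24 N·m.

75.2 N·m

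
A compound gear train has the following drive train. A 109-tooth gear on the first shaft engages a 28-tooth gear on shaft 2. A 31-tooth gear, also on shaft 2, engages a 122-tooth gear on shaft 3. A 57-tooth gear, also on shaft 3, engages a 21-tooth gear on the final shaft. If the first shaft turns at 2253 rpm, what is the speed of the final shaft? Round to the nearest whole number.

the first shaft → shaft 2 (gear mesh, 28/109): 2253 ÷ 0.25688 = 8770.6 rpm
shaft 2 → shaft 3 (gear mesh, 122/31): 8770.6 ÷ 3.9355 = 2228.6 rpm
shaft 3 → the final shaft (gear mesh, 21/57): 2228.6 ÷ 0.36842 = 6049 rpm

6049 rpm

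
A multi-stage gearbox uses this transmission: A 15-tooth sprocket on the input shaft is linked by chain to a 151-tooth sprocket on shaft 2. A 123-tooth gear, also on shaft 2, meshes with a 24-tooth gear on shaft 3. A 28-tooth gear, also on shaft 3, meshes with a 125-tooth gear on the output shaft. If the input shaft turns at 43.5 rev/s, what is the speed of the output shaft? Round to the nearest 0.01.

chain 151/15 = 10.067 → 43.5/10.067 = 4.3212 rev/s
gear mesh 24/123 = 0.19512 → 4.3212/0.19512 = 22.146 rev/s
gear mesh 125/28 = 4.4643 → 22.146/4.4643 = 4.9607 rev/s

4.96 rev/s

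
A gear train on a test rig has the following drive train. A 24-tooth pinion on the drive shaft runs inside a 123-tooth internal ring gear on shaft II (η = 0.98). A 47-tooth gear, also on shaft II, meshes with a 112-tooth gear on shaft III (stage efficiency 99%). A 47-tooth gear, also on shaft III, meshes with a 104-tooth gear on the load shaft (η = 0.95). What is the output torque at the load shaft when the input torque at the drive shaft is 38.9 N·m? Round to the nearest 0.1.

968.9 N·m

internal gear 123/24 = 5.125 → τ = 38.9·5.125·0.98 = 195.38 N·m
gear mesh 112/47 = 2.383 → τ = 195.38·2.383·0.99 = 460.92 N·m
gear mesh 104/47 = 2.2128 → τ = 460.92·2.2128·0.95 = 968.91 N·m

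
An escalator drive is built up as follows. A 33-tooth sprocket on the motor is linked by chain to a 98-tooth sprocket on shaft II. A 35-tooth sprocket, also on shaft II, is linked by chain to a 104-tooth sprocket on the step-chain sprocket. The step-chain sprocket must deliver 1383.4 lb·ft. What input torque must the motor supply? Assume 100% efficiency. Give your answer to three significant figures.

157 lb·ft

Overall ratio R = 2.9697 × 2.9714 = 8.8242.
Input torque = output torque / R = 1383.4 / 8.8242 = 156.77 lb·ft.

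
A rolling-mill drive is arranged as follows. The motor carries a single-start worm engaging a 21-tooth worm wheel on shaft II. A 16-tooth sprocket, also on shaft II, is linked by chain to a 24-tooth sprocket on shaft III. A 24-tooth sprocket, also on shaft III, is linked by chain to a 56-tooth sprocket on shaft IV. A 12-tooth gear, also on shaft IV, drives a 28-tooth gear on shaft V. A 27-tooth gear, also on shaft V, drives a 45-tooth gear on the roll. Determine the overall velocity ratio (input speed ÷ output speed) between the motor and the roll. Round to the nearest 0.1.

285.8

Each stage contributes driven/driver: worm 21/1 = 21, chain 24/16 = 1.5, chain 56/24 = 2.3333, gear mesh 28/12 = 2.3333, gear mesh 45/27 = 1.6667.
Overall: 21 × 1.5 × 2.3333 × 2.3333 × 1.6667 = 285.83.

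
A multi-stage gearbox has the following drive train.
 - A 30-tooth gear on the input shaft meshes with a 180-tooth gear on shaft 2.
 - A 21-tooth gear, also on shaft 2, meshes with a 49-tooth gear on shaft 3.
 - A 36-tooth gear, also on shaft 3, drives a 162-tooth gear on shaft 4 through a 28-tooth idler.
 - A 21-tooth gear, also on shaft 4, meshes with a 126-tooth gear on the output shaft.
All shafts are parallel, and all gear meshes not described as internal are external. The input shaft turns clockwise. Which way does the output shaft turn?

the input shaft → shaft 2: external mesh, 1 reversal → CCW.
shaft 2 → shaft 3: external mesh, 1 reversal → CW.
shaft 3 → shaft 4: driver → idler → driven is 2 external meshes, 2 reversals → CW.
shaft 4 → the output shaft: external mesh, 1 reversal → CCW.
5 reversals in total — an odd number — so the output shaft turns opposite to the input shaft.

counterclockwise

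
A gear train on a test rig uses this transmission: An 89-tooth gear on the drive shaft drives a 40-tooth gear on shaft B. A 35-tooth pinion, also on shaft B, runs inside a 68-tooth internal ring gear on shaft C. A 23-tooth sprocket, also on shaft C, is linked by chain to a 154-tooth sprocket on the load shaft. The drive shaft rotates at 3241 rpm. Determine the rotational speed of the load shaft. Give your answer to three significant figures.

554 rpm

the drive shaft → shaft B (gear mesh, 40/89): 3241 ÷ 0.44944 = 7211.2 rpm
shaft B → shaft C (internal gear, 68/35): 7211.2 ÷ 1.9429 = 3711.7 rpm
shaft C → the load shaft (chain, 154/23): 3711.7 ÷ 6.6957 = 554.34 rpm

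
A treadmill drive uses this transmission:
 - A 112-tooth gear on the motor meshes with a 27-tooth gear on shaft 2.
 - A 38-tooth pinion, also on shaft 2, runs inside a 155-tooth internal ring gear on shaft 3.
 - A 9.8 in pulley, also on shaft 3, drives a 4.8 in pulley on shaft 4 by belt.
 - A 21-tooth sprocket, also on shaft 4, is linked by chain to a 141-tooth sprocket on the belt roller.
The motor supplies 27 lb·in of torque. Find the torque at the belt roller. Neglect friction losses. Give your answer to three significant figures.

87.3 lb·in

gear mesh 27/112 = 0.24107 → τ = 27·0.24107 = 6.5089 lb·in
internal gear 155/38 = 4.0789 → τ = 6.5089·4.0789 = 26.55 lb·in
belt 4.8/9.8 = 0.4898 → τ = 26.55·0.4898 = 13.004 lb·in
chain 141/21 = 6.7143 → τ = 13.004·6.7143 = 87.312 lb·in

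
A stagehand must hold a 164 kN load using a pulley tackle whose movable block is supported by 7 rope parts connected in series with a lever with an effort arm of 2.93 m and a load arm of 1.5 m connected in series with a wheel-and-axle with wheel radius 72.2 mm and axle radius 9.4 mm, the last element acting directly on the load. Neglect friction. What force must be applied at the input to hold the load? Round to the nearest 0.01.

Block-and-tackle MA = number of supporting rope parts = 7.
Lever MA = effort arm / load arm = 2.93/1.5 = 1.9533.
Wheel-and-axle MA = R/r = 72.2/9.4 = 7.6809.
Combined ideal MA = 7 × 1.9533 × 7.6809 = 105.02.
Effort = load / MA = 164 / 105.02 = 1.5616 kN.

1.56 kN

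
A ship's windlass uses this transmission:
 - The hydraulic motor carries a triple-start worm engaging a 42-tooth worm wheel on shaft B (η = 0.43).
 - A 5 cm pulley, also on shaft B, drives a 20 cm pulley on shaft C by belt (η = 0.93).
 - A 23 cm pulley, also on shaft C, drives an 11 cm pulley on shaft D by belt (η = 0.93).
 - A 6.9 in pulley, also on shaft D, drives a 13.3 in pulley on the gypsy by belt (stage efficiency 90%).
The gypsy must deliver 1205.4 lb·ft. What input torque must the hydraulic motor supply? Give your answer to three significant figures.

69.8 lb·ft

Overall ratio R = 14 × 4 × 0.47826 × 1.9275 = 51.624; overall efficiency η = 0.43 × 0.93 × 0.93 × 0.90 = 0.3347.
Input torque = output torque / (R × η) = 1205.4 / (51.624 × 0.3347) = 69.759 lb·ft.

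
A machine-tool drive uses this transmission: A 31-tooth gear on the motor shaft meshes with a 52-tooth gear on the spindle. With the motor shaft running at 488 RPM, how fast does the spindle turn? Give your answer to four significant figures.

290.9 RPM

gear mesh 52/31 = 1.6774 → 488/1.6774 = 290.92 RPM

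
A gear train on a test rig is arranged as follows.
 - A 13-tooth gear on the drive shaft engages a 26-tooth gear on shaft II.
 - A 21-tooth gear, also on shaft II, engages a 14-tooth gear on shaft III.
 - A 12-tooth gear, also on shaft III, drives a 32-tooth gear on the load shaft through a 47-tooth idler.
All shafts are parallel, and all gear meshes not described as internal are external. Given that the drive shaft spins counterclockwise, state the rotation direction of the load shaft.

counterclockwise

the drive shaft → shaft II: external mesh, 1 reversal → CW.
shaft II → shaft III: external mesh, 1 reversal → CCW.
shaft III → the load shaft: driver → idler → driven is 2 external meshes, 2 reversals → CCW.
4 reversals in total — an even number — so the load shaft turns the same way as the drive shaft.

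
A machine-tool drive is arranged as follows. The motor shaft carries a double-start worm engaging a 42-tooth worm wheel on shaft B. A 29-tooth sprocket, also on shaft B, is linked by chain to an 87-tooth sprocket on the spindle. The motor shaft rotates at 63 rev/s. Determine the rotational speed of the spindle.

Worm: ratio = 42/2 = 21, so shaft B turns at 63 / 21 = 3 rev/s.
Chain: ratio = 87/29 = 3, so the spindle turns at 3 / 3 = 1 rev/s.

1 rev/s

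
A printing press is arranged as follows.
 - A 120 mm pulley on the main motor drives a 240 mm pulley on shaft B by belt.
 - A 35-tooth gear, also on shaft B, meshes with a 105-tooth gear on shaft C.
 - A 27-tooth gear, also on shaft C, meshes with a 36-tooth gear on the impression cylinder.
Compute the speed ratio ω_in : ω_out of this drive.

8

Each stage contributes driven/driver: belt 240/120 = 2, gear mesh 105/35 = 3, gear mesh 36/27 = 1.3333.
Overall: 2 × 3 × 1.3333 = 8.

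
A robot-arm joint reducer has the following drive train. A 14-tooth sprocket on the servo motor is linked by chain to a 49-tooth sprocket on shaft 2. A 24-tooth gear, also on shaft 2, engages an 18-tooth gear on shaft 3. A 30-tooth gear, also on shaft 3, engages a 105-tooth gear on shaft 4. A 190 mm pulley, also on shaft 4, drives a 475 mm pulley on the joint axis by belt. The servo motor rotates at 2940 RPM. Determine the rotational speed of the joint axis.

chain 49/14 = 3.5 → 2940/3.5 = 840 RPM
gear mesh 18/24 = 0.75 → 840/0.75 = 1120 RPM
gear mesh 105/30 = 3.5 → 1120/3.5 = 320 RPM
belt 475/190 = 2.5 → 320/2.5 = 128 RPM

128 RPM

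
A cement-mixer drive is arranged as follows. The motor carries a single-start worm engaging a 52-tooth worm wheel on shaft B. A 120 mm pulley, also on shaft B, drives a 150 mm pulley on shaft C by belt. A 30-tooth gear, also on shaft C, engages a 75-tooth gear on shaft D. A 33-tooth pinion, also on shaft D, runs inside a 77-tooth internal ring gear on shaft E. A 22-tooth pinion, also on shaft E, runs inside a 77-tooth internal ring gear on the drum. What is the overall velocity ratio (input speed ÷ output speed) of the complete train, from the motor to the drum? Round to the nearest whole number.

Each stage contributes driven/driver: worm 52/1 = 52, belt 150/120 = 1.25, gear mesh 75/30 = 2.5, internal gear 77/33 = 2.3333, internal gear 77/22 = 3.5.
Overall: 52 × 1.25 × 2.5 × 2.3333 × 3.5 = 1327.1.

1327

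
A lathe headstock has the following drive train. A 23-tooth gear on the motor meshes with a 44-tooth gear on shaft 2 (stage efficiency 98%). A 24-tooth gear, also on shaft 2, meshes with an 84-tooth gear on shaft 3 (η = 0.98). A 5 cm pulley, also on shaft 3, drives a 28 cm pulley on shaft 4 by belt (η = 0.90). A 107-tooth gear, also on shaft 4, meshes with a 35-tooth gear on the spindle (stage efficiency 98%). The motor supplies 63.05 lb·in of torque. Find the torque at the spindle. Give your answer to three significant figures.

After the gear mesh (44/23): 63.05 × 1.913 × 0.98 = 118.21 lb·in
After the gear mesh (84/24): 118.21 × 3.5 × 0.98 = 405.44 lb·in
After the belt (28/5): 405.44 × 5.6 × 0.90 = 2043.4 lb·in
After the gear mesh (35/107): 2043.4 × 0.3271 × 0.98 = 655.04 lb·in

655 lb·in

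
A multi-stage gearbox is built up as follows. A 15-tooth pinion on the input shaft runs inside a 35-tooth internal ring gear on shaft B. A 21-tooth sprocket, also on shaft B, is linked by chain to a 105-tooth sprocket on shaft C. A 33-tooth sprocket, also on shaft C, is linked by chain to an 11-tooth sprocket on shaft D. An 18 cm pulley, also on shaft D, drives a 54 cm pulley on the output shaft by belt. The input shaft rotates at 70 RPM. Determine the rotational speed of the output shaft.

6 RPM

internal gear 35/15 = 2.3333 → 70/2.3333 = 30 RPM
chain 105/21 = 5 → 30/5 = 6 RPM
chain 11/33 = 0.33333 → 6/0.33333 = 18 RPM
belt 54/18 = 3 → 18/3 = 6 RPM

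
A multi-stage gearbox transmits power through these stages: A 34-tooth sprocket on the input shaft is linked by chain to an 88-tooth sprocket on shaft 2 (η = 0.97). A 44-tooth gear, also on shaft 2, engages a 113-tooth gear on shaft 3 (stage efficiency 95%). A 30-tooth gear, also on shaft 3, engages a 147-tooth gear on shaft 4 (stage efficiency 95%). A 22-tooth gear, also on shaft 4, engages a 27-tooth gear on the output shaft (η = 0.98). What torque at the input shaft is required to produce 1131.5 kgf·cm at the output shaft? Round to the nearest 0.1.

Overall ratio R = 2.5882 × 2.5682 × 4.9 × 1.2273 = 39.973; overall efficiency η = 0.97 × 0.95 × 0.95 × 0.98 = 0.8579.
Input torque = output torque / (R × η) = 1131.5 / (39.973 × 0.8579) = 32.995 kgf·cm.

33.0 kgf·cm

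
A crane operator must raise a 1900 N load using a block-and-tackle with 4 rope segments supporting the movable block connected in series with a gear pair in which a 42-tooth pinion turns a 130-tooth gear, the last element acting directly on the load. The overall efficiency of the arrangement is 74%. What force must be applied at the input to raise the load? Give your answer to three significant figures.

Block-and-tackle MA = number of supporting rope parts = 4.
Gear pair MA = 130/42 = 3.0952.
Combined ideal MA = 4 × 3.0952 = 12.381.
Actual MA = 12.381 × 0.74 = 9.1619.
Effort = load / actual MA = 1900 / 9.1619 = 207.38 N.

207 N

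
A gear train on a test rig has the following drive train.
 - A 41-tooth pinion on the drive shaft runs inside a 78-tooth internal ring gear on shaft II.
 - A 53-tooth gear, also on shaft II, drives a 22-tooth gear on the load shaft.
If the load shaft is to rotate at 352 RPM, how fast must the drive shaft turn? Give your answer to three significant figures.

278 RPM

Overall ratio R = 1.9024 × 0.41509 = 0.78969.
Required input speed = output speed × R = 352 × 0.78969 = 277.97 RPM.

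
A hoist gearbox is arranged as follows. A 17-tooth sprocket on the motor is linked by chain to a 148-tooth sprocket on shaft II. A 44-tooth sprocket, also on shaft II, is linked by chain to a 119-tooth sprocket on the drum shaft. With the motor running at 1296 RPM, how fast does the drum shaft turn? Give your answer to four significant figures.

55.04 RPM

Chain: ratio = 148/17 = 8.7059, so shaft II turns at 1296 / 8.7059 = 148.86 RPM.
Chain: ratio = 119/44 = 2.7045, so the drum shaft turns at 148.86 / 2.7045 = 55.042 RPM.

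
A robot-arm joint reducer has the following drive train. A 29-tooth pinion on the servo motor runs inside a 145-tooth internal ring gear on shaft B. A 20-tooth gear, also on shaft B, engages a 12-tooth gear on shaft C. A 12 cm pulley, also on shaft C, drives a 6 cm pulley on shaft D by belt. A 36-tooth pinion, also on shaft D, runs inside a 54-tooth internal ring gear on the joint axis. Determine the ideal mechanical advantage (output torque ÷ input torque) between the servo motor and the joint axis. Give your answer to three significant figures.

Each stage contributes driven/driver: internal gear 145/29 = 5, gear mesh 12/20 = 0.6, belt 6/12 = 0.5, internal gear 54/36 = 1.5.
Overall: 5 × 0.6 × 0.5 × 1.5 = 2.25.

2.25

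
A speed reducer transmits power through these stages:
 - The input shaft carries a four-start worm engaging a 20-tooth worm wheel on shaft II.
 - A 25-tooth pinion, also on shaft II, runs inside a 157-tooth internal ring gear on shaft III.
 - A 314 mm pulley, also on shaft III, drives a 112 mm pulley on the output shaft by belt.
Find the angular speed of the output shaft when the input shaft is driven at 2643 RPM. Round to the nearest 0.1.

worm 20/4 = 5 → 2643/5 = 528.6 RPM
internal gear 157/25 = 6.28 → 528.6/6.28 = 84.172 RPM
belt 112/314 = 0.35669 → 84.172/0.35669 = 235.98 RPM

236.0 RPM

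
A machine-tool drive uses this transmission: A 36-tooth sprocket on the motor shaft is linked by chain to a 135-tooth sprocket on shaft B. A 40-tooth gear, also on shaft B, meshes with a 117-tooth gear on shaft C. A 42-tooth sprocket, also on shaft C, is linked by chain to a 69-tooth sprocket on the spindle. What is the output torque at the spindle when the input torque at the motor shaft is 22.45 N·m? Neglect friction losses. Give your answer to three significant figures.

405 N·m

chain 135/36 = 3.75 → τ = 22.45·3.75 = 84.188 N·m
gear mesh 117/40 = 2.925 → τ = 84.188·2.925 = 246.25 N·m
chain 69/42 = 1.6429 → τ = 246.25·1.6429 = 404.55 N·m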